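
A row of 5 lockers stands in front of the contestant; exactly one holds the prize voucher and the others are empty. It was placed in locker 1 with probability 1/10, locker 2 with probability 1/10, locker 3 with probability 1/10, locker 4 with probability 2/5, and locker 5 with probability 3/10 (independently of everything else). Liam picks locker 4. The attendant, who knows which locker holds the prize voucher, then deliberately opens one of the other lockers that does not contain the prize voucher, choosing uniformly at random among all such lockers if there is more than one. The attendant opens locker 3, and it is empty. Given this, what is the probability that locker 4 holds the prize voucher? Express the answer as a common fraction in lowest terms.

Consider each possible location of the prize voucher in turn.
If it is in either of lockers 1 and 2 (prior 1/10 each): the attendant has 3 equally likely choices, so probability 1/3; weight (1/10)·(1/3) = 1/30 each.
If it is in locker 3 (prior 1/10): the attendant opened locker 3, so this case is ruled out; weight (1/10)·0 = 0.
If it is in locker 4 (prior 2/5): the attendant has 4 equally likely choices, so probability 1/4; weight (2/5)·(1/4) = 1/10.
If it is in locker 5 (prior 3/10): the attendant has 3 equally likely choices, so probability 1/3; weight (3/10)·(1/3) = 1/10.
The weights sum to 4/15.
So P(the prize voucher in locker 4 | the attendant opened locker 3) = (1/10) / (4/15) = 3/8.

3/8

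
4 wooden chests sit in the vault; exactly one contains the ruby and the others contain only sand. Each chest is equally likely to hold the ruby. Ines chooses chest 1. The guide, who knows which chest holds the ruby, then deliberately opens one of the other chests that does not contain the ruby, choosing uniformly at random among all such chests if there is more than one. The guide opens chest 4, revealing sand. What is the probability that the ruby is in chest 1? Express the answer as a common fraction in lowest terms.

Apply Bayes' rule, conditioning on where the ruby actually is.
If it is in chest 1 (prior 1/4): the guide has 3 equally likely choices, so probability 1/3; weight (1/4)·(1/3) = 1/12.
If it is in either of chests 2 and 3 (prior 1/4 each): the guide has 2 equally likely choices, so probability 1/2; weight (1/4)·(1/2) = 1/8 each.
If it is in chest 4 (prior 1/4): the guide opened chest 4, so this case is ruled out; weight (1/4)·0 = 0.
The weights sum to 1/3.
So P(the ruby in chest 1 | the guide opened chest 4) = (1/12) / (1/3) = 1/4.

1/4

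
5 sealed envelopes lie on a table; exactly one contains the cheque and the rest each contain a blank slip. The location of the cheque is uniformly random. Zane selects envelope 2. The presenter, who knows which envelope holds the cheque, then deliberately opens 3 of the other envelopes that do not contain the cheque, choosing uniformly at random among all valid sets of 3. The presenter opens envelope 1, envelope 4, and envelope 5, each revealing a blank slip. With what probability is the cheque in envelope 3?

Apply Bayes' rule, conditioning on where the cheque actually is.
If it is in any of envelopes 1, 4, and 5 (prior 1/5 each): that envelope was opened and seen not to hold the prize — ruled out; weight (1/5)·0 = 0 each.
If it is in envelope 2 (prior 1/5): the presenter has 4 equally likely choices, so probability 1/4; weight (1/5)·(1/4) = 1/20.
If it is in envelope 3 (prior 1/5): the presenter has no choice, probability 1; weight (1/5)·1 = 1/5.
The weights sum to 1/4.
So P(the cheque in envelope 3 | the presenter opened envelope 1, envelope 4, and envelope 5) = (1/5) / (1/4) = 4/5.

4/5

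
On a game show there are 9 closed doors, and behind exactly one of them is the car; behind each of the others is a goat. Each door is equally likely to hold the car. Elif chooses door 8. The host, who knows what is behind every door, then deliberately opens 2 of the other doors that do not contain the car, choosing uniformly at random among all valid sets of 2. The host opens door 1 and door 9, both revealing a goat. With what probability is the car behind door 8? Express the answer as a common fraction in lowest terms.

Consider each possible location of the car in turn.
If it is behind either of doors 1 and 9 (prior 1/9 each): that door was opened and seen not to hold the prize — ruled out; weight (1/9)·0 = 0 each.
If it is behind any of doors 2, 3, 4, 5, 6, and 7 (prior 1/9 each): the host has 21 equally likely choices, so probability 1/21; weight (1/9)·(1/21) = 1/189 each.
If it is behind door 8 (prior 1/9): the host has 28 equally likely choices, so probability 1/28; weight (1/9)·(1/28) = 1/252.
The weights sum to 1/28.
So P(the car behind door 8 | the host opened door 1 and door 9) = (1/252) / (1/28) = 1/9.

1/9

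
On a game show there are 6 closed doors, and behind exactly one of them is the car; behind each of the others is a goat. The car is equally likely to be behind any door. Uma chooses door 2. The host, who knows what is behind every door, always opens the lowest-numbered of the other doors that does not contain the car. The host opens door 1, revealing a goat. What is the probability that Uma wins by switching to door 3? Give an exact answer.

Apply Bayes' rule, conditioning on where the car actually is.
If it is behind door 1 (prior 1/6): the host opened door 1, so this case is ruled out; weight (1/6)·0 = 0.
If it is behind any of doors 2, 3, 4, 5, and 6 (prior 1/6 each): door 1 is the lowest-numbered option available, probability 1; weight (1/6)·1 = 1/6 each.
The weights sum to 5/6.
So P(the car behind door 3 | the host opened door 1) = (1/6) / (5/6) = 1/5.

1/5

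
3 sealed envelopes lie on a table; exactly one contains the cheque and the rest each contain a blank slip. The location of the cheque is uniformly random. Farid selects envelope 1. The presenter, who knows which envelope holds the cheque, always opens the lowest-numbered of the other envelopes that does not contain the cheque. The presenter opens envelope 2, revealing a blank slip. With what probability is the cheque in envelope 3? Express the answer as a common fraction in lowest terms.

Apply Bayes' rule, conditioning on where the cheque actually is.
If it is in either of envelopes 1 and 3 (prior 1/3 each): envelope 2 is the lowest-numbered option available, probability 1; weight (1/3)·1 = 1/3 each.
If it is in envelope 2 (prior 1/3): the presenter opened envelope 2, so this case is ruled out; weight (1/3)·0 = 0.
The weights sum to 2/3.
So P(the cheque in envelope 3 | the presenter opened envelope 2) = (1/3) / (2/3) = 1/2.

1/2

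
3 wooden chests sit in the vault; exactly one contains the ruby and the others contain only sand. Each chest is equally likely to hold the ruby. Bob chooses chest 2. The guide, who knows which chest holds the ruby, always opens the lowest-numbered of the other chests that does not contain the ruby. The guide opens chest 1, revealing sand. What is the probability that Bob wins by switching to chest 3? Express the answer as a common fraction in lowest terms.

Consider each possible location of the ruby in turn.
If it is in chest 1 (prior 1/3): the guide opened chest 1, so this case is ruled out; weight (1/3)·0 = 0.
If it is in either of chests 2 and 3 (prior 1/3 each): chest 1 is the lowest-numbered option available, probability 1; weight (1/3)·1 = 1/3 each.
The weights sum to 2/3.
So P(the ruby in chest 3 | the guide opened chest 1) = (1/3) / (2/3) = 1/2.

1/2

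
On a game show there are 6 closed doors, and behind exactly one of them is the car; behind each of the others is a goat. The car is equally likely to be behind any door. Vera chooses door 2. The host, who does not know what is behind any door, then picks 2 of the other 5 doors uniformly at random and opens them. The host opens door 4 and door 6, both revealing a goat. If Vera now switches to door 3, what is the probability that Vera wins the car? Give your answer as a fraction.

Consider each possible location of the car in turn.
If it is behind any of doors 1, 2, 3, and 5 (prior 1/6 each): the host picks exactly this set with probability 1/10 regardless, and none is the prize; weight (1/6)·(1/10) = 1/60 each.
If it is behind either of doors 4 and 6 (prior 1/6 each): that door was opened and seen not to hold the prize — ruled out; weight (1/6)·0 = 0 each.
The weights sum to 1/15.
So P(the car behind door 3 | the host opened door 4 and door 6) = (1/60) / (1/15) = 1/4.

1/4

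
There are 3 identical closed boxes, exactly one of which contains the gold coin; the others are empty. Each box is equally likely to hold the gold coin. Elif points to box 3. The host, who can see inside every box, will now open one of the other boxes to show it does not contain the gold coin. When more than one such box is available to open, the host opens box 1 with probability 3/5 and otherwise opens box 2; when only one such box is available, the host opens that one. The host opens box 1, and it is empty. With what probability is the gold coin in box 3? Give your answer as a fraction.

Consider each possible location of the gold coin in turn.
If it is in box 1 (prior 1/3): the host opened box 1, so this case is ruled out; weight (1/3)·0 = 0.
If it is in box 2 (prior 1/3): only box 1 is available, probability 1; weight (1/3)·1 = 1/3.
If it is in box 3 (prior 1/3): box 1 is available, opened with probability 3/5; weight (1/3)·(3/5) = 1/5.
The weights sum to 8/15.
So P(the gold coin in box 3 | the host opened box 1) = (1/5) / (8/15) = 3/8.

3/8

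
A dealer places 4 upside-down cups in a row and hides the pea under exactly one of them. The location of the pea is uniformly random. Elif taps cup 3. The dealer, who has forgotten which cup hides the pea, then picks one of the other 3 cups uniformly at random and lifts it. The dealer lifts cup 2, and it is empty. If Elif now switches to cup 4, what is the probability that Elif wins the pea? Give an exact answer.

1/3

Apply Bayes' rule, conditioning on where the pea actually is.
If it is under any of cups 1, 3, and 4 (prior 1/4 each): the dealer picks cup 2 with probability 1/3 regardless, and it is not the prize; weight (1/4)·(1/3) = 1/12 each.
If it is under cup 2 (prior 1/4): the dealer opened cup 2, so this case is ruled out; weight (1/4)·0 = 0.
The weights sum to 1/4.
So P(the pea under cup 4 | the dealer opened cup 2) = (1/12) / (1/4) = 1/3.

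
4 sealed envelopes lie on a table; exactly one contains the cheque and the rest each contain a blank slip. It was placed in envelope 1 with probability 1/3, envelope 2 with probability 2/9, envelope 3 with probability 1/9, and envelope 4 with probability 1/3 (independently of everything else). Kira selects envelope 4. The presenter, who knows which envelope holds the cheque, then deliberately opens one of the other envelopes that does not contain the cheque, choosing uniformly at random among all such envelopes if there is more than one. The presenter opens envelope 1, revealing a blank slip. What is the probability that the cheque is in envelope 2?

Condition on the true location of the cheque.
If it is in envelope 1 (prior 1/3): the presenter opened envelope 1, so this case is ruled out; weight (1/3)·0 = 0.
If it is in envelope 2 (prior 2/9): the presenter has 2 equally likely choices, so probability 1/2; weight (2/9)·(1/2) = 1/9.
If it is in envelope 3 (prior 1/9): the presenter has 2 equally likely choices, so probability 1/2; weight (1/9)·(1/2) = 1/18.
If it is in envelope 4 (prior 1/3): the presenter has 3 equally likely choices, so probability 1/3; weight (1/3)·(1/3) = 1/9.
The weights sum to 5/18.
So P(the cheque in envelope 2 | the presenter opened envelope 1) = (1/9) / (5/18) = 2/5.

2/5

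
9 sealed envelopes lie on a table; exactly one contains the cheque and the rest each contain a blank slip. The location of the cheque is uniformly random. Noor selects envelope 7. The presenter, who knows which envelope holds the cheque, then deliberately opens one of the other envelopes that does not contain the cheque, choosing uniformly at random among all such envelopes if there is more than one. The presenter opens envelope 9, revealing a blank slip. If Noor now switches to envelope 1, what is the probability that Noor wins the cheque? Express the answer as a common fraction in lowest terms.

8/63

Consider each possible location of the cheque in turn.
If it is in any of envelopes 1, 2, 3, 4, 5, 6, and 8 (prior 1/9 each): the presenter has 7 equally likely choices, so probability 1/7; weight (1/9)·(1/7) = 1/63 each.
If it is in envelope 7 (prior 1/9): the presenter has 8 equally likely choices, so probability 1/8; weight (1/9)·(1/8) = 1/72.
If it is in envelope 9 (prior 1/9): the presenter opened envelope 9, so this case is ruled out; weight (1/9)·0 = 0.
The weights sum to 1/8.
So P(the cheque in envelope 1 | the presenter opened envelope 9) = (1/63) / (1/8) = 8/63.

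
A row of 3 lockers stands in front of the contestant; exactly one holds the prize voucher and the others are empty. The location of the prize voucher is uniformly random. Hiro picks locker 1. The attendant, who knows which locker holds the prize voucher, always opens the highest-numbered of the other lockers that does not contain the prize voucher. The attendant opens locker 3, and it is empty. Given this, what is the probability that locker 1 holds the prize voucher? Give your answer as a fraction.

Condition on the true location of the prize voucher.
If it is in either of lockers 1 and 2 (prior 1/3 each): locker 3 is the highest-numbered option available, probability 1; weight (1/3)·1 = 1/3 each.
If it is in locker 3 (prior 1/3): the attendant opened locker 3, so this case is ruled out; weight (1/3)·0 = 0.
The weights sum to 2/3.
So P(the prize voucher in locker 1 | the attendant opened locker 3) = (1/3) / (2/3) = 1/2.

1/2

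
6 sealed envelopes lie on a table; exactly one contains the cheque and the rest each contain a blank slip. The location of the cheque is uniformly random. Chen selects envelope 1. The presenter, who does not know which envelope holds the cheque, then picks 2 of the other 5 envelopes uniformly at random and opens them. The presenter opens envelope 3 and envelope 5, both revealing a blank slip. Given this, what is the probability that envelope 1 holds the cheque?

1/4

Apply Bayes' rule, conditioning on where the cheque actually is.
If it is in any of envelopes 1, 2, 4, and 6 (prior 1/6 each): the presenter picks exactly this set with probability 1/10 regardless, and none is the prize; weight (1/6)·(1/10) = 1/60 each.
If it is in either of envelopes 3 and 5 (prior 1/6 each): that envelope was opened and seen not to hold the prize — ruled out; weight (1/6)·0 = 0 each.
The weights sum to 1/15.
So P(the cheque in envelope 1 | the presenter opened envelope 3 and envelope 5) = (1/60) / (1/15) = 1/4.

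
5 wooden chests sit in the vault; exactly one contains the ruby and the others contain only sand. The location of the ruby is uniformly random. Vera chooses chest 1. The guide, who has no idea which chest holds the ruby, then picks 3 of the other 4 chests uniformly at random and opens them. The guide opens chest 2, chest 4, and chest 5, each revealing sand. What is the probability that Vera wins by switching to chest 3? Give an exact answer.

Because the guide chose which chests to open without knowing where the ruby is, the choice is independent of the prize location. Learning that none of the 3 opened chests holds the ruby simply rules out those 3 locations and leaves the remaining 2 chests still equally likely by symmetry.
So P(the ruby in chest 3) = 1/2.

1/2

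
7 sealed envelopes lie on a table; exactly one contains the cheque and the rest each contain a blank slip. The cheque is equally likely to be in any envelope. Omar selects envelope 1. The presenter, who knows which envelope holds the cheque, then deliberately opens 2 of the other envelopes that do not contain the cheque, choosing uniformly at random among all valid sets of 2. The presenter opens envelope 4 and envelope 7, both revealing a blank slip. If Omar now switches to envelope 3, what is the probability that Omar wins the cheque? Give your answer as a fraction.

3/14

Condition on the true location of the cheque.
If it is in envelope 1 (prior 1/7): the presenter has 15 equally likely choices, so probability 1/15; weight (1/7)·(1/15) = 1/105.
If it is in any of envelopes 2, 3, 5, and 6 (prior 1/7 each): the presenter has 10 equally likely choices, so probability 1/10; weight (1/7)·(1/10) = 1/70 each.
If it is in either of envelopes 4 and 7 (prior 1/7 each): that envelope was opened and seen not to hold the prize — ruled out; weight (1/7)·0 = 0 each.
The weights sum to 1/15.
So P(the cheque in envelope 3 | the presenter opened envelope 4 and envelope 7) = (1/70) / (1/15) = 3/14.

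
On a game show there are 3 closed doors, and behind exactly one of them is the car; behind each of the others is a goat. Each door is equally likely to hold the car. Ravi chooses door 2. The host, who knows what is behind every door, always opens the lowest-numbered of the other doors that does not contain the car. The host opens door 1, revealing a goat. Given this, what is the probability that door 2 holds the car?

Consider each possible location of the car in turn.
If it is behind door 1 (prior 1/3): the host opened door 1, so this case is ruled out; weight (1/3)·0 = 0.
If it is behind either of doors 2 and 3 (prior 1/3 each): door 1 is the lowest-numbered option available, probability 1; weight (1/3)·1 = 1/3 each.
The weights sum to 2/3.
So P(the car behind door 2 | the host opened door 1) = (1/3) / (2/3) = 1/2.

1/2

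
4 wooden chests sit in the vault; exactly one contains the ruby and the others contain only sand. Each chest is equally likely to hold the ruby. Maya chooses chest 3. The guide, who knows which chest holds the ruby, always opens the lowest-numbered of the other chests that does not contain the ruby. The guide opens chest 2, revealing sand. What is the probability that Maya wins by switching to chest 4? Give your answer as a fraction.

Apply Bayes' rule, conditioning on where the ruby actually is.
If it is in chest 1 (prior 1/4): chest 2 is the lowest-numbered option available, probability 1; weight (1/4)·1 = 1/4.
If it is in chest 2 (prior 1/4): the guide opened chest 2, so this case is ruled out; weight (1/4)·0 = 0.
If it is in either of chests 3 and 4 (prior 1/4 each): the guide would have opened chest 1 instead, probability 0; weight (1/4)·0 = 0 each.
The weights sum to 1/4.
So P(the ruby in chest 4 | the guide opened chest 2) = 0 / (1/4) = 0.

0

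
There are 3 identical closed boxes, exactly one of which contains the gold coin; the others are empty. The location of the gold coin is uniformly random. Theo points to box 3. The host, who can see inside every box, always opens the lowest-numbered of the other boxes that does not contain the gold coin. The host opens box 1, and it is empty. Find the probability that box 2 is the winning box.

Condition on the true location of the gold coin.
If it is in box 1 (prior 1/3): the host opened box 1, so this case is ruled out; weight (1/3)·0 = 0.
If it is in either of boxes 2 and 3 (prior 1/3 each): box 1 is the lowest-numbered option available, probability 1; weight (1/3)·1 = 1/3 each.
The weights sum to 2/3.
So P(the gold coin in box 2 | the host opened box 1) = (1/3) / (2/3) = 1/2.

1/2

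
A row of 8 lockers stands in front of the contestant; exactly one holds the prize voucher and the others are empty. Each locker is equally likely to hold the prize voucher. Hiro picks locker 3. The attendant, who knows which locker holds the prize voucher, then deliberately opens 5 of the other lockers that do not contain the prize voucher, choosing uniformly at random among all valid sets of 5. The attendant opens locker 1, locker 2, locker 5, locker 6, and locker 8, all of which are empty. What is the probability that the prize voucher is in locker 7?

Apply Bayes' rule, conditioning on where the prize voucher actually is.
If it is in any of lockers 1, 2, 5, 6, and 8 (prior 1/8 each): that locker was opened and seen not to hold the prize — ruled out; weight (1/8)·0 = 0 each.
If it is in locker 3 (prior 1/8): the attendant has 21 equally likely choices, so probability 1/21; weight (1/8)·(1/21) = 1/168.
If it is in either of lockers 4 and 7 (prior 1/8 each): the attendant has 6 equally likely choices, so probability 1/6; weight (1/8)·(1/6) = 1/48 each.
The weights sum to 1/21.
So P(the prize voucher in locker 7 | the attendant opened locker 1, locker 2, locker 5, locker 6, and locker 8) = (1/48) / (1/21) = 7/16.

7/16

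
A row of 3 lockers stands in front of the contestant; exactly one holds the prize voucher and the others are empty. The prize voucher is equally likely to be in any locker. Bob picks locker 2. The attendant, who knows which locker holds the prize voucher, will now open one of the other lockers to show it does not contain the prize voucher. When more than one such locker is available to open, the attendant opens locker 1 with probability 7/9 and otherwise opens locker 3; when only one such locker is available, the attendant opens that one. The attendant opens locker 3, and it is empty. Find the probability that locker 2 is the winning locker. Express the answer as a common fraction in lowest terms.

2/11

Condition on the true location of the prize voucher.
If it is in locker 1 (prior 1/3): only locker 3 is available, probability 1; weight (1/3)·1 = 1/3.
If it is in locker 2 (prior 1/3): locker 1 is available but not opened, probability 2/9; weight (1/3)·(2/9) = 2/27.
If it is in locker 3 (prior 1/3): the attendant opened locker 3, so this case is ruled out; weight (1/3)·0 = 0.
The weights sum to 11/27.
So P(the prize voucher in locker 2 | the attendant opened locker 3) = (2/27) / (11/27) = 2/11.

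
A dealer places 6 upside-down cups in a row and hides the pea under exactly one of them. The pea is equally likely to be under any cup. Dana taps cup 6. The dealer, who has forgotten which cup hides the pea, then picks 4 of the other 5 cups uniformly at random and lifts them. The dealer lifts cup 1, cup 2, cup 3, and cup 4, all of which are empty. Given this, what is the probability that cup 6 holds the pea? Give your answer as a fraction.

Condition on the true location of the pea.
If it is under any of cups 1, 2, 3, and 4 (prior 1/6 each): that cup was opened and seen not to hold the prize — ruled out; weight (1/6)·0 = 0 each.
If it is under either of cups 5 and 6 (prior 1/6 each): the dealer picks exactly this set with probability 1/5 regardless, and none is the prize; weight (1/6)·(1/5) = 1/30 each.
The weights sum to 1/15.
So P(the pea under cup 6 | the dealer opened cup 1, cup 2, cup 3, and cup 4) = (1/30) / (1/15) = 1/2.

1/2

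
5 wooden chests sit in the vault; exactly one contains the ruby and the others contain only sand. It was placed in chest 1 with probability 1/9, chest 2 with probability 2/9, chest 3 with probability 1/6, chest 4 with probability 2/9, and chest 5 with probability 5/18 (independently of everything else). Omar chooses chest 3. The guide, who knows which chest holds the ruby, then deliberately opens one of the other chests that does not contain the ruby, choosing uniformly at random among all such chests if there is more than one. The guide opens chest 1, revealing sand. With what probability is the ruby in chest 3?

Apply Bayes' rule, conditioning on where the ruby actually is.
If it is in chest 1 (prior 1/9): the guide opened chest 1, so this case is ruled out; weight (1/9)·0 = 0.
If it is in either of chests 2 and 4 (prior 2/9 each): the guide has 3 equally likely choices, so probability 1/3; weight (2/9)·(1/3) = 2/27 each.
If it is in chest 3 (prior 1/6): the guide has 4 equally likely choices, so probability 1/4; weight (1/6)·(1/4) = 1/24.
If it is in chest 5 (prior 5/18): the guide has 3 equally likely choices, so probability 1/3; weight (5/18)·(1/3) = 5/54.
The weights sum to 61/216.
So P(the ruby in chest 3 | the guide opened chest 1) = (1/24) / (61/216) = 9/61.

9/61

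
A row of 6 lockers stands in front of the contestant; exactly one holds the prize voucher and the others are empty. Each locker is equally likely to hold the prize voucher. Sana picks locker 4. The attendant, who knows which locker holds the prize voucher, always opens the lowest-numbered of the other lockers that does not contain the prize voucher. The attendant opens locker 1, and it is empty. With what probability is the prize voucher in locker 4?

Apply Bayes' rule, conditioning on where the prize voucher actually is.
If it is in locker 1 (prior 1/6): the attendant opened locker 1, so this case is ruled out; weight (1/6)·0 = 0.
If it is in any of lockers 2, 3, 4, 5, and 6 (prior 1/6 each): locker 1 is the lowest-numbered option available, probability 1; weight (1/6)·1 = 1/6 each.
The weights sum to 5/6.
So P(the prize voucher in locker 4 | the attendant opened locker 1) = (1/6) / (5/6) = 1/5.

1/5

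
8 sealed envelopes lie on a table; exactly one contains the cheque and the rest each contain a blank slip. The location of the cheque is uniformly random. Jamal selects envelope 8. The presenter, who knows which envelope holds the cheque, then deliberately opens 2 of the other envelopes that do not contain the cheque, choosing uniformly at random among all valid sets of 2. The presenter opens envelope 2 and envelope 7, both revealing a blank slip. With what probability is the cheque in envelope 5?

Consider each possible location of the cheque in turn.
If it is in any of envelopes 1, 3, 4, 5, and 6 (prior 1/8 each): the presenter has 15 equally likely choices, so probability 1/15; weight (1/8)·(1/15) = 1/120 each.
If it is in either of envelopes 2 and 7 (prior 1/8 each): that envelope was opened and seen not to hold the prize — ruled out; weight (1/8)·0 = 0 each.
If it is in envelope 8 (prior 1/8): the presenter has 21 equally likely choices, so probability 1/21; weight (1/8)·(1/21) = 1/168.
The weights sum to 1/21.
So P(the cheque in envelope 5 | the presenter opened envelope 2 and envelope 7) = (1/120) / (1/21) = 7/40.

7/40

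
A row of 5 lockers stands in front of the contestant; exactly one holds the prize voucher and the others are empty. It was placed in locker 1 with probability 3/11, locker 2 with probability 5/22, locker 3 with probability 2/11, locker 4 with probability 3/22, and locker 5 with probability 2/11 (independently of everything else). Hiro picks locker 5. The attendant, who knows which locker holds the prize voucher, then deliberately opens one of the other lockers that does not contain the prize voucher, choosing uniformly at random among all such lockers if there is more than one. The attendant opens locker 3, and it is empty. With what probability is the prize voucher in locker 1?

Condition on the true location of the prize voucher.
If it is in locker 1 (prior 3/11): the attendant has 3 equally likely choices, so probability 1/3; weight (3/11)·(1/3) = 1/11.
If it is in locker 2 (prior 5/22): the attendant has 3 equally likely choices, so probability 1/3; weight (5/22)·(1/3) = 5/66.
If it is in locker 3 (prior 2/11): the attendant opened locker 3, so this case is ruled out; weight (2/11)·0 = 0.
If it is in locker 4 (prior 3/22): the attendant has 3 equally likely choices, so probability 1/3; weight (3/22)·(1/3) = 1/22.
If it is in locker 5 (prior 2/11): the attendant has 4 equally likely choices, so probability 1/4; weight (2/11)·(1/4) = 1/22.
The weights sum to 17/66.
So P(the prize voucher in locker 1 | the attendant opened locker 3) = (1/11) / (17/66) = 6/17.

6/17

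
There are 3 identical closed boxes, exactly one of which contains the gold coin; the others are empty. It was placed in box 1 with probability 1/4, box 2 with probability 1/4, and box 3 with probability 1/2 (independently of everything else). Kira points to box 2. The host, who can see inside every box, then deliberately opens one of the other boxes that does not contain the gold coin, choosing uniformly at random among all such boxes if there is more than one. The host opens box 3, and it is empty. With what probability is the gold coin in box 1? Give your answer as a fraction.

2/3

Apply Bayes' rule, conditioning on where the gold coin actually is.
If it is in box 1 (prior 1/4): the host has no choice, probability 1; weight (1/4)·1 = 1/4.
If it is in box 2 (prior 1/4): the host has 2 equally likely choices, so probability 1/2; weight (1/4)·(1/2) = 1/8.
If it is in box 3 (prior 1/2): the host opened box 3, so this case is ruled out; weight (1/2)·0 = 0.
The weights sum to 3/8.
So P(the gold coin in box 1 | the host opened box 3) = (1/4) / (3/8) = 2/3.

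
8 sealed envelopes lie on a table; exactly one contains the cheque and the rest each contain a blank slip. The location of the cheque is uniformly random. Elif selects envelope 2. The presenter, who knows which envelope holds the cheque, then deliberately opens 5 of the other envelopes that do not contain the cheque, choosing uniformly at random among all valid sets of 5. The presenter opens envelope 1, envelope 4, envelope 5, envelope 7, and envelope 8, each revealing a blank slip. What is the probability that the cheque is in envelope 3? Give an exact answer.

Consider each possible location of the cheque in turn.
If it is in any of envelopes 1, 4, 5, 7, and 8 (prior 1/8 each): that envelope was opened and seen not to hold the prize — ruled out; weight (1/8)·0 = 0 each.
If it is in envelope 2 (prior 1/8): the presenter has 21 equally likely choices, so probability 1/21; weight (1/8)·(1/21) = 1/168.
If it is in either of envelopes 3 and 6 (prior 1/8 each): the presenter has 6 equally likely choices, so probability 1/6; weight (1/8)·(1/6) = 1/48 each.
The weights sum to 1/21.
So P(the cheque in envelope 3 | the presenter opened envelope 1, envelope 4, envelope 5, envelope 7, and envelope 8) = (1/48) / (1/21) = 7/16.

7/16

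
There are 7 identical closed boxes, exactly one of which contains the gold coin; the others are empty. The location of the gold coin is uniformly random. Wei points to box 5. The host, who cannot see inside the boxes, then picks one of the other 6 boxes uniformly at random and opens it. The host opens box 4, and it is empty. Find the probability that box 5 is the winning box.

1/6

Consider each possible location of the gold coin in turn.
If it is in any of boxes 1, 2, 3, 5, 6, and 7 (prior 1/7 each): the host picks box 4 with probability 1/6 regardless, and it is not the prize; weight (1/7)·(1/6) = 1/42 each.
If it is in box 4 (prior 1/7): the host opened box 4, so this case is ruled out; weight (1/7)·0 = 0.
The weights sum to 1/7.
So P(the gold coin in box 5 | the host opened box 4) = (1/42) / (1/7) = 1/6.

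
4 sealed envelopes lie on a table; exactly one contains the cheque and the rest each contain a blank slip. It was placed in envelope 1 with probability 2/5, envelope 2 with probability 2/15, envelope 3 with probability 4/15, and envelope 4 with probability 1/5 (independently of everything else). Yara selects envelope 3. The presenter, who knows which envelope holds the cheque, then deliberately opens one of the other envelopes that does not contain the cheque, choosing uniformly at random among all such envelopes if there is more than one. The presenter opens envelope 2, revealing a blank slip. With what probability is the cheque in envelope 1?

Condition on the true location of the cheque.
If it is in envelope 1 (prior 2/5): the presenter has 2 equally likely choices, so probability 1/2; weight (2/5)·(1/2) = 1/5.
If it is in envelope 2 (prior 2/15): the presenter opened envelope 2, so this case is ruled out; weight (2/15)·0 = 0.
If it is in envelope 3 (prior 4/15): the presenter has 3 equally likely choices, so probability 1/3; weight (4/15)·(1/3) = 4/45.
If it is in envelope 4 (prior 1/5): the presenter has 2 equally likely choices, so probability 1/2; weight (1/5)·(1/2) = 1/10.
The weights sum to 7/18.
So P(the cheque in envelope 1 | the presenter opened envelope 2) = (1/5) / (7/18) = 18/35.

18/35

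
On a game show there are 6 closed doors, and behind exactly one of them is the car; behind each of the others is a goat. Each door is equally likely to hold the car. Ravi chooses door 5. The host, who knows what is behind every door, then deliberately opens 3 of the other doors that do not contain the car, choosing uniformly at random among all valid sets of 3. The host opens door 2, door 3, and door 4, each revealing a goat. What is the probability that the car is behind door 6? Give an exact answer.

5/12

Condition on the true location of the car.
If it is behind either of doors 1 and 6 (prior 1/6 each): the host has 4 equally likely choices, so probability 1/4; weight (1/6)·(1/4) = 1/24 each.
If it is behind any of doors 2, 3, and 4 (prior 1/6 each): that door was opened and seen not to hold the prize — ruled out; weight (1/6)·0 = 0 each.
If it is behind door 5 (prior 1/6): the host has 10 equally likely choices, so probability 1/10; weight (1/6)·(1/10) = 1/60.
The weights sum to 1/10.
So P(the car behind door 6 | the host opened door 2, door 3, and door 4) = (1/24) / (1/10) = 5/12.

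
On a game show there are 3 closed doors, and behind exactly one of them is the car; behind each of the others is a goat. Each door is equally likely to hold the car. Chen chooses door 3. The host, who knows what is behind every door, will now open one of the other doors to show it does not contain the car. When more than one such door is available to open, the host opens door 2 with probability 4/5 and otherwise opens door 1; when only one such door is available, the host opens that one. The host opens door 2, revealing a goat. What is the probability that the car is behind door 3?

4/9

Condition on the true location of the car.
If it is behind door 1 (prior 1/3): only door 2 is available, probability 1; weight (1/3)·1 = 1/3.
If it is behind door 2 (prior 1/3): the host opened door 2, so this case is ruled out; weight (1/3)·0 = 0.
If it is behind door 3 (prior 1/3): door 2 is available, opened with probability 4/5; weight (1/3)·(4/5) = 4/15.
The weights sum to 3/5.
So P(the car behind door 3 | the host opened door 2) = (4/15) / (3/5) = 4/9.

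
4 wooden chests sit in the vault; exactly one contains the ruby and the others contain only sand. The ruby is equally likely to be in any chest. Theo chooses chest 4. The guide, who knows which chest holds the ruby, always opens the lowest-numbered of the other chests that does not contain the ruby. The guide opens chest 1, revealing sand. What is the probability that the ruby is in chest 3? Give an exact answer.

1/3

Consider each possible location of the ruby in turn.
If it is in chest 1 (prior 1/4): the guide opened chest 1, so this case is ruled out; weight (1/4)·0 = 0.
If it is in any of chests 2, 3, and 4 (prior 1/4 each): chest 1 is the lowest-numbered option available, probability 1; weight (1/4)·1 = 1/4 each.
The weights sum to 3/4.
So P(the ruby in chest 3 | the guide opened chest 1) = (1/4) / (3/4) = 1/3.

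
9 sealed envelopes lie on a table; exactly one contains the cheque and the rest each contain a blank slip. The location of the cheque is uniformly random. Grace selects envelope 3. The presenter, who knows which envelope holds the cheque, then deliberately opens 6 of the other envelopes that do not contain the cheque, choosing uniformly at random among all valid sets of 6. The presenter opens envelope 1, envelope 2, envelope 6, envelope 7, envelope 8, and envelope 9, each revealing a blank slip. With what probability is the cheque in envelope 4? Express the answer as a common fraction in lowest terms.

4/9

Condition on the true location of the cheque.
If it is in any of envelopes 1, 2, 6, 7, 8, and 9 (prior 1/9 each): that envelope was opened and seen not to hold the prize — ruled out; weight (1/9)·0 = 0 each.
If it is in envelope 3 (prior 1/9): the presenter has 28 equally likely choices, so probability 1/28; weight (1/9)·(1/28) = 1/252.
If it is in either of envelopes 4 and 5 (prior 1/9 each): the presenter has 7 equally likely choices, so probability 1/7; weight (1/9)·(1/7) = 1/63 each.
The weights sum to 1/28.
So P(the cheque in envelope 4 | the presenter opened envelope 1, envelope 2, envelope 6, envelope 7, envelope 8, and envelope 9) = (1/63) / (1/28) = 4/9.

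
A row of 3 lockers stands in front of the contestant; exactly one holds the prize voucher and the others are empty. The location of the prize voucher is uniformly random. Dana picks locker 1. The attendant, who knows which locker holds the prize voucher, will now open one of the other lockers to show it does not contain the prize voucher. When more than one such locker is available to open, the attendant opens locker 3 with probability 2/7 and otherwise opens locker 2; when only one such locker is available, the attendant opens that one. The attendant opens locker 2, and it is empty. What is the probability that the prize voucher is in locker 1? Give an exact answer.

5/12

Apply Bayes' rule, conditioning on where the prize voucher actually is.
If it is in locker 1 (prior 1/3): locker 3 is available but not opened, probability 5/7; weight (1/3)·(5/7) = 5/21.
If it is in locker 2 (prior 1/3): the attendant opened locker 2, so this case is ruled out; weight (1/3)·0 = 0.
If it is in locker 3 (prior 1/3): only locker 2 is available, probability 1; weight (1/3)·1 = 1/3.
The weights sum to 4/7.
So P(the prize voucher in locker 1 | the attendant opened locker 2) = (5/21) / (4/7) = 5/12.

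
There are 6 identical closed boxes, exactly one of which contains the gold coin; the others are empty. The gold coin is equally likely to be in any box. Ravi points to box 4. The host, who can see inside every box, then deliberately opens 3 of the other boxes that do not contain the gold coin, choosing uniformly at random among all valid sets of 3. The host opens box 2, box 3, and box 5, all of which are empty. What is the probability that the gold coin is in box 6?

Condition on the true location of the gold coin.
If it is in either of boxes 1 and 6 (prior 1/6 each): the host has 4 equally likely choices, so probability 1/4; weight (1/6)·(1/4) = 1/24 each.
If it is in any of boxes 2, 3, and 5 (prior 1/6 each): that box was opened and seen not to hold the prize — ruled out; weight (1/6)·0 = 0 each.
If it is in box 4 (prior 1/6): the host has 10 equally likely choices, so probability 1/10; weight (1/6)·(1/10) = 1/60.
The weights sum to 1/10.
So P(the gold coin in box 6 | the host opened box 2, box 3, and box 5) = (1/24) / (1/10) = 5/12.

5/12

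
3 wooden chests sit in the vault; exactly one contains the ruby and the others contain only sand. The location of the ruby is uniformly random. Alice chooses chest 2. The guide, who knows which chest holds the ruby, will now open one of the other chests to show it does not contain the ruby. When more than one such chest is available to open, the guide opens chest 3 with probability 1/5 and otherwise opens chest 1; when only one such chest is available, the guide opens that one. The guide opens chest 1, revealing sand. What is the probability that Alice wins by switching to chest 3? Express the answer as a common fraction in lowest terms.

5/9

Apply Bayes' rule, conditioning on where the ruby actually is.
If it is in chest 1 (prior 1/3): the guide opened chest 1, so this case is ruled out; weight (1/3)·0 = 0.
If it is in chest 2 (prior 1/3): chest 3 is available but not opened, probability 4/5; weight (1/3)·(4/5) = 4/15.
If it is in chest 3 (prior 1/3): only chest 1 is available, probability 1; weight (1/3)·1 = 1/3.
The weights sum to 3/5.
So P(the ruby in chest 3 | the guide opened chest 1) = (1/3) / (3/5) = 5/9.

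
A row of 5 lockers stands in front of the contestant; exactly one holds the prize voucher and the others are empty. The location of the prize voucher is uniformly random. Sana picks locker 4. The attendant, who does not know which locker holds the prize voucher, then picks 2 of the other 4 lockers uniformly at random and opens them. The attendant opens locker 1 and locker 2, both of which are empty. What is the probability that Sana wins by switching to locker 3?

1/3

Apply Bayes' rule, conditioning on where the prize voucher actually is.
If it is in either of lockers 1 and 2 (prior 1/5 each): that locker was opened and seen not to hold the prize — ruled out; weight (1/5)·0 = 0 each.
If it is in any of lockers 3, 4, and 5 (prior 1/5 each): the attendant picks exactly this set with probability 1/6 regardless, and none is the prize; weight (1/5)·(1/6) = 1/30 each.
The weights sum to 1/10.
So P(the prize voucher in locker 3 | the attendant opened locker 1 and locker 2) = (1/30) / (1/10) = 1/3.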